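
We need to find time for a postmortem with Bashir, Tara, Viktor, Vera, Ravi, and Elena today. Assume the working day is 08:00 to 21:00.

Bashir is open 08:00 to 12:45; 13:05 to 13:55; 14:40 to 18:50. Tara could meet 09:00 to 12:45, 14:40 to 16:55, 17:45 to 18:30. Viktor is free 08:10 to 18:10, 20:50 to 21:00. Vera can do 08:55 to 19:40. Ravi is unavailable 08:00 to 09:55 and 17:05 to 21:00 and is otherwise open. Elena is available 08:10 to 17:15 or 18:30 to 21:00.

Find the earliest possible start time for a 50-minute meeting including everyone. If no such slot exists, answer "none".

09:55

Bashir free: 08:00-12:45, 13:05-13:55, 14:40-18:50.
Tara free: 09:00-12:45, 14:40-16:55, 17:45-18:30.
Viktor free: 08:10-18:10, 20:50-21:00.
Vera free: 08:55-19:40.
Ravi free: 09:55-17:05 (invert busy blocks within the working day).
Elena free: 08:10-17:15, 18:30-21:00.
Bashir ∩ Tara: 09:00-12:45, 14:40-16:55, 17:45-18:30.
Bashir ∩ Tara ∩ Viktor: 09:00-12:45, 14:40-16:55, 17:45-18:10.
Bashir ∩ Tara ∩ Viktor ∩ Vera: 09:00-12:45, 14:40-16:55, 17:45-18:10.
Bashir ∩ Tara ∩ Viktor ∩ Vera ∩ Ravi: 09:55-12:45, 14:40-16:55.
Bashir ∩ Tara ∩ Viktor ∩ Vera ∩ Ravi ∩ Elena: 09:55-12:45, 14:40-16:55.
The first common window of at least 50 minutes is 09:55-12:45, so the earliest start is 09:55.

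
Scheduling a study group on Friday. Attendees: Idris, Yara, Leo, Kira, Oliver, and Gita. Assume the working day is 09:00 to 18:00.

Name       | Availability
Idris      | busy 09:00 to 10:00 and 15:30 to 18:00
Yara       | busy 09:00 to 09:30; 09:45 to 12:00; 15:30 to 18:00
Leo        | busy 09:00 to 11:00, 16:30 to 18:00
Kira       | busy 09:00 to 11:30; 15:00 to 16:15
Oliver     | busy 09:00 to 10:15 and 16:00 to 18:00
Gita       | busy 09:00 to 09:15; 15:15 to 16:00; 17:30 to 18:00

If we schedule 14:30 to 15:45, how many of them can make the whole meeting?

2

Idris free: 10:00-15:30 (invert busy blocks within the working day).
Yara free: 09:30-09:45, 12:00-15:30 (invert busy blocks within the working day).
Leo free: 11:00-16:30 (invert busy blocks within the working day).
Kira free: 11:30-15:00, 16:15-18:00 (invert busy blocks within the working day).
Oliver free: 10:15-16:00 (invert busy blocks within the working day).
Gita free: 09:15-15:15, 16:00-17:30 (invert busy blocks within the working day).
Leo and Oliver can make the full 14:30-15:45 slot — that's 2.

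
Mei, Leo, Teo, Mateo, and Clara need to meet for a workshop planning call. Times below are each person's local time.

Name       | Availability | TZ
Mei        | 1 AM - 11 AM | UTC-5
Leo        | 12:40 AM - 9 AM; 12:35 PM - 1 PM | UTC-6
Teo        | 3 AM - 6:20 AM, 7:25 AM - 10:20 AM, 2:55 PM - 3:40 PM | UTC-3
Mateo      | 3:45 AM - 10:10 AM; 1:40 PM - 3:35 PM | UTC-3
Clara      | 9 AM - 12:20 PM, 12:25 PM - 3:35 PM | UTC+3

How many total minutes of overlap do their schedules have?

285

Mei in UTC: 06:00-16:00 (add 5h to convert from UTC-5).
Leo in UTC: 06:40-15:00, 18:35-19:00 (add 6h to convert from UTC-6).
Teo in UTC: 06:00-09:20, 10:25-13:20, 17:55-18:40 (add 3h to convert from UTC-3).
Mateo in UTC: 06:45-13:10, 16:40-18:35 (add 3h to convert from UTC-3).
Clara in UTC: 06:00-09:20, 09:25-12:35 (subtract 3h to convert from UTC+3).
Mei ∩ Leo: 06:40-15:00.
Mei ∩ Leo ∩ Teo: 06:40-09:20, 10:25-13:20.
Mei ∩ Leo ∩ Teo ∩ Mateo: 06:45-09:20, 10:25-13:10.
Mei ∩ Leo ∩ Teo ∩ Mateo ∩ Clara: 06:45-09:20, 10:25-12:35.
Summing the common windows: 155 + 130 = 285 minutes.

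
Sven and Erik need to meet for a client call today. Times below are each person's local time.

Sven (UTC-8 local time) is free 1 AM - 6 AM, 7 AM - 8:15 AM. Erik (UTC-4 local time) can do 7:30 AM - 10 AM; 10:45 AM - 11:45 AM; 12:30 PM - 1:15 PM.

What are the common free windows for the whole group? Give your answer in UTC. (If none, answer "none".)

Sven in UTC: 09:00-14:00, 15:00-16:15 (add 8h to convert from UTC-8).
Erik in UTC: 11:30-14:00, 14:45-15:45, 16:30-17:15 (add 4h to convert from UTC-4).
Sven ∩ Erik: 11:30-14:00, 15:00-15:45.

11:30-14:00, 15:00-15:45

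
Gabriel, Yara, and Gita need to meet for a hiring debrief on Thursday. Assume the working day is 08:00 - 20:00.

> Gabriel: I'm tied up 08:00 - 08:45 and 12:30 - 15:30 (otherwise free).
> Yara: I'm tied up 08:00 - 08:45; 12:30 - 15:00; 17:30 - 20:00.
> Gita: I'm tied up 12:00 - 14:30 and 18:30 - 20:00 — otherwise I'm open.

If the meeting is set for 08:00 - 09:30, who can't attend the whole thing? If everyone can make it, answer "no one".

Gabriel free: 08:45-12:30, 15:30-20:00 (invert busy blocks within the working day).
Yara free: 08:45-12:30, 15:00-17:30 (invert busy blocks within the working day).
Gita free: 08:00-12:00, 14:30-18:30 (invert busy blocks within the working day).
Gabriel: not fully free for 08:00-09:30. Yara: not fully free for 08:00-09:30. Gita: free for 08:00-09:30.

Gabriel, Yara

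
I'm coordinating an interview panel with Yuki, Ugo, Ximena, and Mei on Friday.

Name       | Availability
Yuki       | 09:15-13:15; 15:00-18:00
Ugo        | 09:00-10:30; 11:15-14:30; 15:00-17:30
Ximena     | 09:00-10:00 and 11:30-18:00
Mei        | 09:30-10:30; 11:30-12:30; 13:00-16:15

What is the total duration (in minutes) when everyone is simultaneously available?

180

Yuki ∩ Ugo: 09:15-10:30, 11:15-13:15, 15:00-17:30.
Yuki ∩ Ugo ∩ Ximena: 09:15-10:00, 11:30-13:15, 15:00-17:30.
Yuki ∩ Ugo ∩ Ximena ∩ Mei: 09:30-10:00, 11:30-12:30, 13:00-13:15, 15:00-16:15.
Summing the common windows: 30 + 60 + 15 + 75 = 180 minutes.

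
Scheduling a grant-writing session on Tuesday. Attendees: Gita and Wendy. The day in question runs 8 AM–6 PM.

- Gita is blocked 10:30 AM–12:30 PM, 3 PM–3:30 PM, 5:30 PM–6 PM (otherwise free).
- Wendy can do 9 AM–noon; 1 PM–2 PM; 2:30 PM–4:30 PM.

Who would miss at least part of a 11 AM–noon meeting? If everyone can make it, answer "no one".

Gita

Gita free: 08:00-10:30, 12:30-15:00, 15:30-17:30 (invert busy blocks within the working day).
Wendy free: 09:00-12:00, 13:00-14:00, 14:30-16:30.
Gita: not fully free for 11:00-12:00. Wendy: free for 11:00-12:00.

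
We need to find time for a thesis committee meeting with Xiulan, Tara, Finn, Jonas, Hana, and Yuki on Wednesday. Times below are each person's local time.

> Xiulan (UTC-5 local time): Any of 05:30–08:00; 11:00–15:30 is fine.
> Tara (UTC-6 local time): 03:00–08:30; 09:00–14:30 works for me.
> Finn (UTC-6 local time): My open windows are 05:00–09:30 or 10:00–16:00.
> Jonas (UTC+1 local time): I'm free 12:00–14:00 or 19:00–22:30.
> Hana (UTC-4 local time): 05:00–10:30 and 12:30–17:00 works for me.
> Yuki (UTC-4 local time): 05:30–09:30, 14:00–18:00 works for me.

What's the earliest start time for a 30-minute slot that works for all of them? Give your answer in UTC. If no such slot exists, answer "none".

11:00

Xiulan in UTC: 10:30-13:00, 16:00-20:30 (add 5h to convert from UTC-5).
Tara in UTC: 09:00-14:30, 15:00-20:30 (add 6h to convert from UTC-6).
Finn in UTC: 11:00-15:30, 16:00-22:00 (add 6h to convert from UTC-6).
Jonas in UTC: 11:00-13:00, 18:00-21:30 (subtract 1h to convert from UTC+1).
Hana in UTC: 09:00-14:30, 16:30-21:00 (add 4h to convert from UTC-4).
Yuki in UTC: 09:30-13:30, 18:00-22:00 (add 4h to convert from UTC-4).
Xiulan ∩ Tara: 10:30-13:00, 16:00-20:30.
Xiulan ∩ Tara ∩ Finn: 11:00-13:00, 16:00-20:30.
Xiulan ∩ Tara ∩ Finn ∩ Jonas: 11:00-13:00, 18:00-20:30.
Xiulan ∩ Tara ∩ Finn ∩ Jonas ∩ Hana: 11:00-13:00, 18:00-20:30.
Xiulan ∩ Tara ∩ Finn ∩ Jonas ∩ Hana ∩ Yuki: 11:00-13:00, 18:00-20:30.
The first common window of at least 30 minutes is 11:00-13:00, so the earliest start is 11:00.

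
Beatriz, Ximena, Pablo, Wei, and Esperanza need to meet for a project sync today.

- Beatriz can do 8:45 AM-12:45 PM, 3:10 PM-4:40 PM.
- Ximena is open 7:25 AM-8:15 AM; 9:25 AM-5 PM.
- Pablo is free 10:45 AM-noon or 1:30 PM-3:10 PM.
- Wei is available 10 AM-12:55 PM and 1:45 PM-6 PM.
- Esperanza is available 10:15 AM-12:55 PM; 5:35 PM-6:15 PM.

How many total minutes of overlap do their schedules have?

75

Beatriz ∩ Ximena: 09:25-12:45, 15:10-16:40.
Beatriz ∩ Ximena ∩ Pablo: 10:45-12:00.
Beatriz ∩ Ximena ∩ Pablo ∩ Wei: 10:45-12:00.
Beatriz ∩ Ximena ∩ Pablo ∩ Wei ∩ Esperanza: 10:45-12:00.
That's a single block of 75 minutes.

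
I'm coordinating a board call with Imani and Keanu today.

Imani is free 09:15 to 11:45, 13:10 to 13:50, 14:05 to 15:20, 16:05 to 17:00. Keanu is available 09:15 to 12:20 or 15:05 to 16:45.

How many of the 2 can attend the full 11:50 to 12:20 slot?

1

Keanu can make the full 11:50-12:20 slot — that's 1.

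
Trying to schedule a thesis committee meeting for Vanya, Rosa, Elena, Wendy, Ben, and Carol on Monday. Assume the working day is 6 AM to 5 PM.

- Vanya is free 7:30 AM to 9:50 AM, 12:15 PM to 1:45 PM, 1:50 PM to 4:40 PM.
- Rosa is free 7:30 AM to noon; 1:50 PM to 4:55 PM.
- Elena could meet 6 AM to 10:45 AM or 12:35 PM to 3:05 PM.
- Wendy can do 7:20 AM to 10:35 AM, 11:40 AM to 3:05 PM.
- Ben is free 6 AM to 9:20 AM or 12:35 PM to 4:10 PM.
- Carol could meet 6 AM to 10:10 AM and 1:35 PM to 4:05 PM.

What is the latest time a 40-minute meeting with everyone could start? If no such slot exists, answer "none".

14:25

Vanya ∩ Rosa: 07:30-09:50, 13:50-16:40.
Vanya ∩ Rosa ∩ Elena: 07:30-09:50, 13:50-15:05.
Vanya ∩ Rosa ∩ Elena ∩ Wendy: 07:30-09:50, 13:50-15:05.
Vanya ∩ Rosa ∩ Elena ∩ Wendy ∩ Ben: 07:30-09:20, 13:50-15:05.
Vanya ∩ Rosa ∩ Elena ∩ Wendy ∩ Ben ∩ Carol: 07:30-09:20, 13:50-15:05.
The last common window of at least 40 minutes is 13:50-15:05; a 40-minute meeting can start as late as 14:25 and still end by 15:05.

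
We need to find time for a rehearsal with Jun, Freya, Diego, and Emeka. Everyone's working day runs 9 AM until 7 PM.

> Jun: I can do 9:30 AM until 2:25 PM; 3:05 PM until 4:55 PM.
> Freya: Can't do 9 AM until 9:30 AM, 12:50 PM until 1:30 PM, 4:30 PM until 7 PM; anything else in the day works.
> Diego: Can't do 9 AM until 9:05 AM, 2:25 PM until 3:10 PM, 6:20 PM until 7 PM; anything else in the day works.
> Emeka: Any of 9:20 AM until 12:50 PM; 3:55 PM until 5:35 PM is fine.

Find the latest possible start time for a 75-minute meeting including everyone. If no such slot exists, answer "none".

11:35

Jun free: 09:30-14:25, 15:05-16:55.
Freya free: 09:30-12:50, 13:30-16:30 (invert busy blocks within the working day).
Diego free: 09:05-14:25, 15:10-18:20 (invert busy blocks within the working day).
Emeka free: 09:20-12:50, 15:55-17:35.
Jun ∩ Freya: 09:30-12:50, 13:30-14:25, 15:05-16:30.
Jun ∩ Freya ∩ Diego: 09:30-12:50, 13:30-14:25, 15:10-16:30.
Jun ∩ Freya ∩ Diego ∩ Emeka: 09:30-12:50, 15:55-16:30.
The last common window of at least 75 minutes is 09:30-12:50; a 75-minute meeting can start as late as 11:35 and still end by 12:50.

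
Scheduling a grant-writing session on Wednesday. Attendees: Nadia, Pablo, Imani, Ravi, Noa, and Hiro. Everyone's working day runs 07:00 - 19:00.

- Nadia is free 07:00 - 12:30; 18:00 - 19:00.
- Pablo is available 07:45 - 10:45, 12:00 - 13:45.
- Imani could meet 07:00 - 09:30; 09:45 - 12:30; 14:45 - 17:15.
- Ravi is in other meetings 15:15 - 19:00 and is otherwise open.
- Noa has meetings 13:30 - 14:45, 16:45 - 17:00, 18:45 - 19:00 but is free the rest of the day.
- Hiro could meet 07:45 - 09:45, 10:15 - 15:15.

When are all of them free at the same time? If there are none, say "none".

07:45-09:30, 10:15-10:45, 12:00-12:30

Nadia free: 07:00-12:30, 18:00-19:00.
Pablo free: 07:45-10:45, 12:00-13:45.
Imani free: 07:00-09:30, 09:45-12:30, 14:45-17:15.
Ravi free: 07:00-15:15 (invert busy blocks within the working day).
Noa free: 07:00-13:30, 14:45-16:45, 17:00-18:45 (invert busy blocks within the working day).
Hiro free: 07:45-09:45, 10:15-15:15.
Nadia ∩ Pablo: 07:45-10:45, 12:00-12:30.
Nadia ∩ Pablo ∩ Imani: 07:45-09:30, 09:45-10:45, 12:00-12:30.
Nadia ∩ Pablo ∩ Imani ∩ Ravi: 07:45-09:30, 09:45-10:45, 12:00-12:30.
Nadia ∩ Pablo ∩ Imani ∩ Ravi ∩ Noa: 07:45-09:30, 09:45-10:45, 12:00-12:30.
Nadia ∩ Pablo ∩ Imani ∩ Ravi ∩ Noa ∩ Hiro: 07:45-09:30, 10:15-10:45, 12:00-12:30.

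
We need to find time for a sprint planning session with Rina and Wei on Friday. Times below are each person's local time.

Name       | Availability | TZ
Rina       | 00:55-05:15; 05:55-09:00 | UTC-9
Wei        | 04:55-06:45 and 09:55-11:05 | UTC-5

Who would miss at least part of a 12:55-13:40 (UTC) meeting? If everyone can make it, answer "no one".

Wei

Rina in UTC: 09:55-14:15, 14:55-18:00 (add 9h to convert from UTC-9).
Wei in UTC: 09:55-11:45, 14:55-16:05 (add 5h to convert from UTC-5).
Rina: free for 12:55-13:40. Wei: not fully free for 12:55-13:40.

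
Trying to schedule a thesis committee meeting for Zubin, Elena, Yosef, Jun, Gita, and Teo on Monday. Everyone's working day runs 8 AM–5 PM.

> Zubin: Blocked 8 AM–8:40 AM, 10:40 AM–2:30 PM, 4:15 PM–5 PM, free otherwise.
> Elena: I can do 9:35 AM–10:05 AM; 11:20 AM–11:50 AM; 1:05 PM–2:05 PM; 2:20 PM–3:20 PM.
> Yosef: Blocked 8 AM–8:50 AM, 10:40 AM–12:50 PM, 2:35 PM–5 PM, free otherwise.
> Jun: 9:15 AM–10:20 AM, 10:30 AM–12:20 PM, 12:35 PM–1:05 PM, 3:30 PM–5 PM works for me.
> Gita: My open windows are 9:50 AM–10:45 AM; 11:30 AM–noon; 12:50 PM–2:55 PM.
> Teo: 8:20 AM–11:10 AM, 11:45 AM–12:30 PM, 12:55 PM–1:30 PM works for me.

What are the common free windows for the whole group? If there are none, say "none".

Zubin free: 08:40-10:40, 14:30-16:15 (invert busy blocks within the working day).
Elena free: 09:35-10:05, 11:20-11:50, 13:05-14:05, 14:20-15:20.
Yosef free: 08:50-10:40, 12:50-14:35 (invert busy blocks within the working day).
Jun free: 09:15-10:20, 10:30-12:20, 12:35-13:05, 15:30-17:00.
Gita free: 09:50-10:45, 11:30-12:00, 12:50-14:55.
Teo free: 08:20-11:10, 11:45-12:30, 12:55-13:30.
Zubin ∩ Elena: 09:35-10:05, 14:30-15:20.
Zubin ∩ Elena ∩ Yosef: 09:35-10:05, 14:30-14:35.
Zubin ∩ Elena ∩ Yosef ∩ Jun: 09:35-10:05.
Zubin ∩ Elena ∩ Yosef ∩ Jun ∩ Gita: 09:50-10:05.
Zubin ∩ Elena ∩ Yosef ∩ Jun ∩ Gita ∩ Teo: 09:50-10:05.

09:50-10:05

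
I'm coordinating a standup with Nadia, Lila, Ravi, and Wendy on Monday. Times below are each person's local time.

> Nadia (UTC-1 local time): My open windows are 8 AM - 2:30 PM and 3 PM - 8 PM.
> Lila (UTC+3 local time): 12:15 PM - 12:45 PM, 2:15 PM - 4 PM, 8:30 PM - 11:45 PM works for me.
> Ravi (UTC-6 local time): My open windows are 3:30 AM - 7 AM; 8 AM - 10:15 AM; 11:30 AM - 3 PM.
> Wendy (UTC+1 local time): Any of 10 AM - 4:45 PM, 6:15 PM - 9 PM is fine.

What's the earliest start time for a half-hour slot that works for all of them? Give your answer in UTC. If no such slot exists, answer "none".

11:15

Nadia in UTC: 09:00-15:30, 16:00-21:00 (add 1h to convert from UTC-1).
Lila in UTC: 09:15-09:45, 11:15-13:00, 17:30-20:45 (subtract 3h to convert from UTC+3).
Ravi in UTC: 09:30-13:00, 14:00-16:15, 17:30-21:00 (add 6h to convert from UTC-6).
Wendy in UTC: 09:00-15:45, 17:15-20:00 (subtract 1h to convert from UTC+1).
Nadia ∩ Lila: 09:15-09:45, 11:15-13:00, 17:30-20:45.
Nadia ∩ Lila ∩ Ravi: 09:30-09:45, 11:15-13:00, 17:30-20:45.
Nadia ∩ Lila ∩ Ravi ∩ Wendy: 09:30-09:45, 11:15-13:00, 17:30-20:00.
Those are the intersection windows.
The first common window of at least 30 minutes is 11:15-13:00, so the earliest start is 11:15.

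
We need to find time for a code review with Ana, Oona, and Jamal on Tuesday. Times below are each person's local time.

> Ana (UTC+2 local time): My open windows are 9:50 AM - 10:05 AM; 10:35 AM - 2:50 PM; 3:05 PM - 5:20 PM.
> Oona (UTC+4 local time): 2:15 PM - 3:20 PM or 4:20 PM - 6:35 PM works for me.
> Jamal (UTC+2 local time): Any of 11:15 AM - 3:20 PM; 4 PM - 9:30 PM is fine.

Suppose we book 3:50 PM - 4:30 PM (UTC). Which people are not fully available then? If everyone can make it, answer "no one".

Ana, Oona

Ana in UTC: 07:50-08:05, 08:35-12:50, 13:05-15:20 (subtract 2h to convert from UTC+2).
Oona in UTC: 10:15-11:20, 12:20-14:35 (subtract 4h to convert from UTC+4).
Jamal in UTC: 09:15-13:20, 14:00-19:30 (subtract 2h to convert from UTC+2).
Ana: not fully free for 15:50-16:30. Oona: not fully free for 15:50-16:30. Jamal: free for 15:50-16:30.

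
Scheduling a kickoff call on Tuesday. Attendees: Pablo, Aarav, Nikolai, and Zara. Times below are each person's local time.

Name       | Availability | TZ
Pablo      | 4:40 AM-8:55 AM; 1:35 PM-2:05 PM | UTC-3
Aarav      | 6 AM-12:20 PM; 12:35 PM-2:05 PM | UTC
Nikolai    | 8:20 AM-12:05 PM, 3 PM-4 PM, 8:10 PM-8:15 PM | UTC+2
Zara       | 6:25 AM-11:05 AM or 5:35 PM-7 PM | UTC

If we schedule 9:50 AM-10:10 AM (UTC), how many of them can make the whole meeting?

Pablo in UTC: 07:40-11:55, 16:35-17:05 (add 3h to convert from UTC-3).
Aarav in UTC: 06:00-12:20, 12:35-14:05.
Nikolai in UTC: 06:20-10:05, 13:00-14:00, 18:10-18:15 (subtract 2h to convert from UTC+2).
Zara in UTC: 06:25-11:05, 17:35-19:00.
Pablo, Aarav, and Zara can make the full 09:50-10:10 slot — that's 3.

3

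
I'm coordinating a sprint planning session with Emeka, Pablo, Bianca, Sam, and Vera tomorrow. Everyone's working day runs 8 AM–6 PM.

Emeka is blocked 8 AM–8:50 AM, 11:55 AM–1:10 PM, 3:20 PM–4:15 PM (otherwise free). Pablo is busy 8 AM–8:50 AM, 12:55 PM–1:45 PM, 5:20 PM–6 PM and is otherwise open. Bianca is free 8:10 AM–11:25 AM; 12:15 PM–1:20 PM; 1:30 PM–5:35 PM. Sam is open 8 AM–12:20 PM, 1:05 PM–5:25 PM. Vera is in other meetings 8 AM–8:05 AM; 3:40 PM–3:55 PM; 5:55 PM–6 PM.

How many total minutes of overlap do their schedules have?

315

Emeka free: 08:50-11:55, 13:10-15:20, 16:15-18:00 (invert busy blocks within the working day).
Pablo free: 08:50-12:55, 13:45-17:20 (invert busy blocks within the working day).
Bianca free: 08:10-11:25, 12:15-13:20, 13:30-17:35.
Sam free: 08:00-12:20, 13:05-17:25.
Vera free: 08:05-15:40, 15:55-17:55 (invert busy blocks within the working day).
Emeka ∩ Pablo: 08:50-11:55, 13:45-15:20, 16:15-17:20.
Emeka ∩ Pablo ∩ Bianca: 08:50-11:25, 13:45-15:20, 16:15-17:20.
Emeka ∩ Pablo ∩ Bianca ∩ Sam: 08:50-11:25, 13:45-15:20, 16:15-17:20.
Emeka ∩ Pablo ∩ Bianca ∩ Sam ∩ Vera: 08:50-11:25, 13:45-15:20, 16:15-17:20.
Summing the common windows: 155 + 95 + 65 = 315 minutes.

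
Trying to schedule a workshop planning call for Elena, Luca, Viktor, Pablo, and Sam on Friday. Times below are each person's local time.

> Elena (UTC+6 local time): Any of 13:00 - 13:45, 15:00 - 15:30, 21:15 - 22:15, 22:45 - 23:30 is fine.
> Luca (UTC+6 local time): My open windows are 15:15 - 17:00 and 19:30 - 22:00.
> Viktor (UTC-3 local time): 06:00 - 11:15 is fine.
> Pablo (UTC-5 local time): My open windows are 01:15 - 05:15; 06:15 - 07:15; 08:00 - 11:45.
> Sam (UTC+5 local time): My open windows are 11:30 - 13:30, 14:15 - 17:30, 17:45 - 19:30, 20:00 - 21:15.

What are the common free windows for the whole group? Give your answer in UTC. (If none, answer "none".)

Elena in UTC: 07:00-07:45, 09:00-09:30, 15:15-16:15, 16:45-17:30 (subtract 6h to convert from UTC+6).
Luca in UTC: 09:15-11:00, 13:30-16:00 (subtract 6h to convert from UTC+6).
Viktor in UTC: 09:00-14:15 (add 3h to convert from UTC-3).
Pablo in UTC: 06:15-10:15, 11:15-12:15, 13:00-16:45 (add 5h to convert from UTC-5).
Sam in UTC: 06:30-08:30, 09:15-12:30, 12:45-14:30, 15:00-16:15 (subtract 5h to convert from UTC+5).
Elena ∩ Luca: 09:15-09:30, 15:15-16:00.
Elena ∩ Luca ∩ Viktor: 09:15-09:30.
Elena ∩ Luca ∩ Viktor ∩ Pablo: 09:15-09:30.
Elena ∩ Luca ∩ Viktor ∩ Pablo ∩ Sam: 09:15-09:30.
So the common availability across everyone is 09:15-09:30.

09:15-09:30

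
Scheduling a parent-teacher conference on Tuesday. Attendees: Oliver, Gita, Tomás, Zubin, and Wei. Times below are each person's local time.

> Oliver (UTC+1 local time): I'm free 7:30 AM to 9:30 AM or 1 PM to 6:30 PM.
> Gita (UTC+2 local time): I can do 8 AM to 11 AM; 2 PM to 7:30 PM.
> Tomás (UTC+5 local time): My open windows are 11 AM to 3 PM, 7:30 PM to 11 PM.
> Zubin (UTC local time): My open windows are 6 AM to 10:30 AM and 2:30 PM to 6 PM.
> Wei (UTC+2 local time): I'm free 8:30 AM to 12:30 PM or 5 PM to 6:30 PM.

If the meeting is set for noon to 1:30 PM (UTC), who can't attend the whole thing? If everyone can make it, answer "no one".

Tomás, Wei, Zubin

Oliver in UTC: 06:30-08:30, 12:00-17:30 (subtract 1h to convert from UTC+1).
Gita in UTC: 06:00-09:00, 12:00-17:30 (subtract 2h to convert from UTC+2).
Tomás in UTC: 06:00-10:00, 14:30-18:00 (subtract 5h to convert from UTC+5).
Zubin in UTC: 06:00-10:30, 14:30-18:00.
Wei in UTC: 06:30-10:30, 15:00-16:30 (subtract 2h to convert from UTC+2).
Oliver: free for 12:00-13:30. Gita: free for 12:00-13:30. Tomás: not fully free for 12:00-13:30. Zubin: not fully free for 12:00-13:30. Wei: not fully free for 12:00-13:30.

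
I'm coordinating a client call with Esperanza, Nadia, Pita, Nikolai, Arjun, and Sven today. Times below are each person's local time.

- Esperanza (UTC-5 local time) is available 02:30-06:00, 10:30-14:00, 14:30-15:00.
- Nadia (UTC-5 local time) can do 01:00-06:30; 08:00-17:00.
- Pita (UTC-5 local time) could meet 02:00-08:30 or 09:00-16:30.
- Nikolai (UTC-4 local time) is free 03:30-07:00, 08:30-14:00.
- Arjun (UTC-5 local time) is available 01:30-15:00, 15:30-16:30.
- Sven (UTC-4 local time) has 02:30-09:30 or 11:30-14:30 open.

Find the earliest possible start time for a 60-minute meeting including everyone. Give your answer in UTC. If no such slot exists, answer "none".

Esperanza in UTC: 07:30-11:00, 15:30-19:00, 19:30-20:00 (add 5h to convert from UTC-5).
Nadia in UTC: 06:00-11:30, 13:00-22:00 (add 5h to convert from UTC-5).
Pita in UTC: 07:00-13:30, 14:00-21:30 (add 5h to convert from UTC-5).
Nikolai in UTC: 07:30-11:00, 12:30-18:00 (add 4h to convert from UTC-4).
Arjun in UTC: 06:30-20:00, 20:30-21:30 (add 5h to convert from UTC-5).
Sven in UTC: 06:30-13:30, 15:30-18:30 (add 4h to convert from UTC-4).
Esperanza ∩ Nadia: 07:30-11:00, 15:30-19:00, 19:30-20:00.
Esperanza ∩ Nadia ∩ Pita: 07:30-11:00, 15:30-19:00, 19:30-20:00.
Esperanza ∩ Nadia ∩ Pita ∩ Nikolai: 07:30-11:00, 15:30-18:00.
Esperanza ∩ Nadia ∩ Pita ∩ Nikolai ∩ Arjun: 07:30-11:00, 15:30-18:00.
Esperanza ∩ Nadia ∩ Pita ∩ Nikolai ∩ Arjun ∩ Sven: 07:30-11:00, 15:30-18:00.
The first common window of at least 60 minutes is 07:30-11:00, so the earliest start is 07:30.

07:30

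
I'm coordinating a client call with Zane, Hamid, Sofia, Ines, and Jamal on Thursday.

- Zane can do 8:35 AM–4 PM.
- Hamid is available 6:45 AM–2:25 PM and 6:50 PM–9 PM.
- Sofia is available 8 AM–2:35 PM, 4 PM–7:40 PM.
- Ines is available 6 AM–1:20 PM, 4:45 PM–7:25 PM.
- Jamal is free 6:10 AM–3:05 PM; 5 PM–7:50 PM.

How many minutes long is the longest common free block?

285

Zane ∩ Hamid: 08:35-14:25.
Zane ∩ Hamid ∩ Sofia: 08:35-14:25.
Zane ∩ Hamid ∩ Sofia ∩ Ines: 08:35-13:20.
Zane ∩ Hamid ∩ Sofia ∩ Ines ∩ Jamal: 08:35-13:20.
The longest is 08:35-13:20 at 285 minutes.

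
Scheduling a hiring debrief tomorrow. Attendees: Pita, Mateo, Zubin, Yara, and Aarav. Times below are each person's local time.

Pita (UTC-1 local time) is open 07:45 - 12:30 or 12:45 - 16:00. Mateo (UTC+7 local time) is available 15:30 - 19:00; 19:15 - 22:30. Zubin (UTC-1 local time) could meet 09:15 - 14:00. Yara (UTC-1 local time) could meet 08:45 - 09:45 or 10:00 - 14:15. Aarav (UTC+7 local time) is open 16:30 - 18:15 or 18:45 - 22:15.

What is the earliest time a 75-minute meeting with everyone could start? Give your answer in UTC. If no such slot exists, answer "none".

Pita in UTC: 08:45-13:30, 13:45-17:00 (add 1h to convert from UTC-1).
Mateo in UTC: 08:30-12:00, 12:15-15:30 (subtract 7h to convert from UTC+7).
Zubin in UTC: 10:15-15:00 (add 1h to convert from UTC-1).
Yara in UTC: 09:45-10:45, 11:00-15:15 (add 1h to convert from UTC-1).
Aarav in UTC: 09:30-11:15, 11:45-15:15 (subtract 7h to convert from UTC+7).
Pita ∩ Mateo: 08:45-12:00, 12:15-13:30, 13:45-15:30.
Pita ∩ Mateo ∩ Zubin: 10:15-12:00, 12:15-13:30, 13:45-15:00.
Pita ∩ Mateo ∩ Zubin ∩ Yara: 10:15-10:45, 11:00-12:00, 12:15-13:30, 13:45-15:00.
Pita ∩ Mateo ∩ Zubin ∩ Yara ∩ Aarav: 10:15-10:45, 11:00-11:15, 11:45-12:00, 12:15-13:30, 13:45-15:00.
The first common window of at least 75 minutes is 12:15-13:30, so the earliest start is 12:15.

12:15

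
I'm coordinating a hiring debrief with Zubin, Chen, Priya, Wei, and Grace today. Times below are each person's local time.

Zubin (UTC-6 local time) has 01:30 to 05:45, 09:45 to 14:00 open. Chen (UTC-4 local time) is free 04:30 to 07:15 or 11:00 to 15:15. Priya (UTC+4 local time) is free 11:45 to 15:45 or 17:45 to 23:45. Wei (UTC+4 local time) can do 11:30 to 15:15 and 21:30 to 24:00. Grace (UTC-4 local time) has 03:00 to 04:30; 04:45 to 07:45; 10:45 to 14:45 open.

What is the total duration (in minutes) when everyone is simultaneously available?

225

Zubin in UTC: 07:30-11:45, 15:45-20:00 (add 6h to convert from UTC-6).
Chen in UTC: 08:30-11:15, 15:00-19:15 (add 4h to convert from UTC-4).
Priya in UTC: 07:45-11:45, 13:45-19:45 (subtract 4h to convert from UTC+4).
Wei in UTC: 07:30-11:15, 17:30-20:00 (subtract 4h to convert from UTC+4).
Grace in UTC: 07:00-08:30, 08:45-11:45, 14:45-18:45 (add 4h to convert from UTC-4).
Zubin ∩ Chen: 08:30-11:15, 15:45-19:15.
Zubin ∩ Chen ∩ Priya: 08:30-11:15, 15:45-19:15.
Zubin ∩ Chen ∩ Priya ∩ Wei: 08:30-11:15, 17:30-19:15.
Zubin ∩ Chen ∩ Priya ∩ Wei ∩ Grace: 08:45-11:15, 17:30-18:45.
So the common availability across everyone is 08:45-11:15, 17:30-18:45.
Summing the common windows: 150 + 75 = 225 minutes.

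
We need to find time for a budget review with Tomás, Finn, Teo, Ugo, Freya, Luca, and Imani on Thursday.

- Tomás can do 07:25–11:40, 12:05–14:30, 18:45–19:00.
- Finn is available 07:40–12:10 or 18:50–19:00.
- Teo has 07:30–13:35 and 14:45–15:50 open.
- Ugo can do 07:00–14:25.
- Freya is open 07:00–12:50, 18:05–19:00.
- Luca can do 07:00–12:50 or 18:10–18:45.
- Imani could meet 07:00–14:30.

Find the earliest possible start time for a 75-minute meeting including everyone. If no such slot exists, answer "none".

Tomás ∩ Finn: 07:40-11:40, 12:05-12:10, 18:50-19:00.
Tomás ∩ Finn ∩ Teo: 07:40-11:40, 12:05-12:10.
Tomás ∩ Finn ∩ Teo ∩ Ugo: 07:40-11:40, 12:05-12:10.
Tomás ∩ Finn ∩ Teo ∩ Ugo ∩ Freya: 07:40-11:40, 12:05-12:10.
Tomás ∩ Finn ∩ Teo ∩ Ugo ∩ Freya ∩ Luca: 07:40-11:40, 12:05-12:10.
Tomás ∩ Finn ∩ Teo ∩ Ugo ∩ Freya ∩ Luca ∩ Imani: 07:40-11:40, 12:05-12:10.
The first common window of at least 75 minutes is 07:40-11:40, so the earliest start is 07:40.

07:40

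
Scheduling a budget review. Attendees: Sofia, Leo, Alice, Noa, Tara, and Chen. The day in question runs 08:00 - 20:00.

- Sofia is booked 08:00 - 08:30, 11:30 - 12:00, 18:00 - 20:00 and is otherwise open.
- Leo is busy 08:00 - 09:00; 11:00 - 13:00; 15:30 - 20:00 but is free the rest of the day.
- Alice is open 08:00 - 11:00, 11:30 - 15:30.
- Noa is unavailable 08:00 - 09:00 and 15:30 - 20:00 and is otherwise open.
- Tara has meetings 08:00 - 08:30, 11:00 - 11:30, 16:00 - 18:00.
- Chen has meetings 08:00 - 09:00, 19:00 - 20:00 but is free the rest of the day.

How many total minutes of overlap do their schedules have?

Sofia free: 08:30-11:30, 12:00-18:00 (invert busy blocks within the working day).
Leo free: 09:00-11:00, 13:00-15:30 (invert busy blocks within the working day).
Alice free: 08:00-11:00, 11:30-15:30.
Noa free: 09:00-15:30 (invert busy blocks within the working day).
Tara free: 08:30-11:00, 11:30-16:00, 18:00-20:00 (invert busy blocks within the working day).
Chen free: 09:00-19:00 (invert busy blocks within the working day).
Sofia ∩ Leo: 09:00-11:00, 13:00-15:30.
Sofia ∩ Leo ∩ Alice: 09:00-11:00, 13:00-15:30.
Sofia ∩ Leo ∩ Alice ∩ Noa: 09:00-11:00, 13:00-15:30.
Sofia ∩ Leo ∩ Alice ∩ Noa ∩ Tara: 09:00-11:00, 13:00-15:30.
Sofia ∩ Leo ∩ Alice ∩ Noa ∩ Tara ∩ Chen: 09:00-11:00, 13:00-15:30.
Summing the common windows: 120 + 150 = 270 minutes.

270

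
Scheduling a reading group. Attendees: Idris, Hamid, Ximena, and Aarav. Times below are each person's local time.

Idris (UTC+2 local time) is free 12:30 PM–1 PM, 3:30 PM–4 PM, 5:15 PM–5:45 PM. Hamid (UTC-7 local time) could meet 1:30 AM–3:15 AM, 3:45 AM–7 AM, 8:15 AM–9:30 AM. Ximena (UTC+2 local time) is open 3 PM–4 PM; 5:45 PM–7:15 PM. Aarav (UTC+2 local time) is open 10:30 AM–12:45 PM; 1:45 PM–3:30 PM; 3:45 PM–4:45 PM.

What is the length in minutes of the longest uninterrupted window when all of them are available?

Idris in UTC: 10:30-11:00, 13:30-14:00, 15:15-15:45 (subtract 2h to convert from UTC+2).
Hamid in UTC: 08:30-10:15, 10:45-14:00, 15:15-16:30 (add 7h to convert from UTC-7).
Ximena in UTC: 13:00-14:00, 15:45-17:15 (subtract 2h to convert from UTC+2).
Aarav in UTC: 08:30-10:45, 11:45-13:30, 13:45-14:45 (subtract 2h to convert from UTC+2).
Idris ∩ Hamid: 10:45-11:00, 13:30-14:00, 15:15-15:45.
Idris ∩ Hamid ∩ Ximena: 13:30-14:00.
Idris ∩ Hamid ∩ Ximena ∩ Aarav: 13:45-14:00.
So the common availability across everyone is 13:45-14:00.
The longest is 13:45-14:00 at 15 minutes.

15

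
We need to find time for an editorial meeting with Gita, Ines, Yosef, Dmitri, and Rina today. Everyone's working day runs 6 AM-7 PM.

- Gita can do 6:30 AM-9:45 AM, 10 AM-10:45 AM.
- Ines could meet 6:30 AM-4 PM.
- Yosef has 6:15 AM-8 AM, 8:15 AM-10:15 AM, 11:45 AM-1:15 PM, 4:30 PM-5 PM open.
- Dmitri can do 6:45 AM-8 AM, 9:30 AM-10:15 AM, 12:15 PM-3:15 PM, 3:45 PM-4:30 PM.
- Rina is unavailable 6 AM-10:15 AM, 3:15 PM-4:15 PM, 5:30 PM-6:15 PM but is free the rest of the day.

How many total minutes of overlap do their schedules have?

0

Gita free: 06:30-09:45, 10:00-10:45.
Ines free: 06:30-16:00.
Yosef free: 06:15-08:00, 08:15-10:15, 11:45-13:15, 16:30-17:00.
Dmitri free: 06:45-08:00, 09:30-10:15, 12:15-15:15, 15:45-16:30.
Rina free: 10:15-15:15, 16:15-17:30, 18:15-19:00 (invert busy blocks within the working day).
Gita ∩ Ines: 06:30-09:45, 10:00-10:45.
Gita ∩ Ines ∩ Yosef: 06:30-08:00, 08:15-09:45, 10:00-10:15.
Gita ∩ Ines ∩ Yosef ∩ Dmitri: 06:45-08:00, 09:30-09:45, 10:00-10:15.
Gita ∩ Ines ∩ Yosef ∩ Dmitri ∩ Rina: ∅.
There is no time when everyone is free.
There is no common window, so the total is 0 minutes.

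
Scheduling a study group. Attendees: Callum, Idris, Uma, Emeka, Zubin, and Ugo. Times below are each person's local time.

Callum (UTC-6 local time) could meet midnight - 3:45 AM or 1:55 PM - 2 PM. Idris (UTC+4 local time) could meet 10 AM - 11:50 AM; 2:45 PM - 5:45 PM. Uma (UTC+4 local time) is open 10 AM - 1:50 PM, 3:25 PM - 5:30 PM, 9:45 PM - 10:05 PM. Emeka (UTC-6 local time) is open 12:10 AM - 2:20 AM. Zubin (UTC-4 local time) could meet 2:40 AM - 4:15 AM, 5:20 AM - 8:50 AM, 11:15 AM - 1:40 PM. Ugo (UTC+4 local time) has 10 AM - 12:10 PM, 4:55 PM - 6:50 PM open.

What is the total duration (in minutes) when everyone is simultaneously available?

Callum in UTC: 06:00-09:45, 19:55-20:00 (add 6h to convert from UTC-6).
Idris in UTC: 06:00-07:50, 10:45-13:45 (subtract 4h to convert from UTC+4).
Uma in UTC: 06:00-09:50, 11:25-13:30, 17:45-18:05 (subtract 4h to convert from UTC+4).
Emeka in UTC: 06:10-08:20 (add 6h to convert from UTC-6).
Zubin in UTC: 06:40-08:15, 09:20-12:50, 15:15-17:40 (add 4h to convert from UTC-4).
Ugo in UTC: 06:00-08:10, 12:55-14:50 (subtract 4h to convert from UTC+4).
Callum ∩ Idris: 06:00-07:50.
Callum ∩ Idris ∩ Uma: 06:00-07:50.
Callum ∩ Idris ∩ Uma ∩ Emeka: 06:10-07:50.
Callum ∩ Idris ∩ Uma ∩ Emeka ∩ Zubin: 06:40-07:50.
Callum ∩ Idris ∩ Uma ∩ Emeka ∩ Zubin ∩ Ugo: 06:40-07:50.
That's a single block of 70 minutes.

70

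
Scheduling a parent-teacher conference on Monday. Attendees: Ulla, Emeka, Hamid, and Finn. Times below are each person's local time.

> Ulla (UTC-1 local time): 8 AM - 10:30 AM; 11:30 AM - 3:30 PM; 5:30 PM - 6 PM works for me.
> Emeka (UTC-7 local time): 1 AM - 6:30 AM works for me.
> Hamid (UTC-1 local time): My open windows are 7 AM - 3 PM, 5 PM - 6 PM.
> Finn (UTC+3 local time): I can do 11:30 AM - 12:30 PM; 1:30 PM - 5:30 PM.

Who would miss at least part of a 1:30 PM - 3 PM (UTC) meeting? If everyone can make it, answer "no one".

Emeka, Finn

Ulla in UTC: 09:00-11:30, 12:30-16:30, 18:30-19:00 (add 1h to convert from UTC-1).
Emeka in UTC: 08:00-13:30 (add 7h to convert from UTC-7).
Hamid in UTC: 08:00-16:00, 18:00-19:00 (add 1h to convert from UTC-1).
Finn in UTC: 08:30-09:30, 10:30-14:30 (subtract 3h to convert from UTC+3).
Ulla: free for 13:30-15:00. Emeka: not fully free for 13:30-15:00. Hamid: free for 13:30-15:00. Finn: not fully free for 13:30-15:00.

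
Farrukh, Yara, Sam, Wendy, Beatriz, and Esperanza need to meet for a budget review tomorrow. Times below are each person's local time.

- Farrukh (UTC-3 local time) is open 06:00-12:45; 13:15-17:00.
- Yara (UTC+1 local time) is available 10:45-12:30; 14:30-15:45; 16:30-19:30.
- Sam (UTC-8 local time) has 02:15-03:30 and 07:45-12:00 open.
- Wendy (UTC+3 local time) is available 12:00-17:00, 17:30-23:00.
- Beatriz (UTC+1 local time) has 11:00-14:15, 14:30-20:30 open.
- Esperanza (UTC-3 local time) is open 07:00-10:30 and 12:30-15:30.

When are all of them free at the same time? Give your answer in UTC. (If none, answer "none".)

Farrukh in UTC: 09:00-15:45, 16:15-20:00 (add 3h to convert from UTC-3).
Yara in UTC: 09:45-11:30, 13:30-14:45, 15:30-18:30 (subtract 1h to convert from UTC+1).
Sam in UTC: 10:15-11:30, 15:45-20:00 (add 8h to convert from UTC-8).
Wendy in UTC: 09:00-14:00, 14:30-20:00 (subtract 3h to convert from UTC+3).
Beatriz in UTC: 10:00-13:15, 13:30-19:30 (subtract 1h to convert from UTC+1).
Esperanza in UTC: 10:00-13:30, 15:30-18:30 (add 3h to convert from UTC-3).
Farrukh ∩ Yara: 09:45-11:30, 13:30-14:45, 15:30-15:45, 16:15-18:30.
Farrukh ∩ Yara ∩ Sam: 10:15-11:30, 16:15-18:30.
Farrukh ∩ Yara ∩ Sam ∩ Wendy: 10:15-11:30, 16:15-18:30.
Farrukh ∩ Yara ∩ Sam ∩ Wendy ∩ Beatriz: 10:15-11:30, 16:15-18:30.
Farrukh ∩ Yara ∩ Sam ∩ Wendy ∩ Beatriz ∩ Esperanza: 10:15-11:30, 16:15-18:30.

10:15-11:30, 16:15-18:30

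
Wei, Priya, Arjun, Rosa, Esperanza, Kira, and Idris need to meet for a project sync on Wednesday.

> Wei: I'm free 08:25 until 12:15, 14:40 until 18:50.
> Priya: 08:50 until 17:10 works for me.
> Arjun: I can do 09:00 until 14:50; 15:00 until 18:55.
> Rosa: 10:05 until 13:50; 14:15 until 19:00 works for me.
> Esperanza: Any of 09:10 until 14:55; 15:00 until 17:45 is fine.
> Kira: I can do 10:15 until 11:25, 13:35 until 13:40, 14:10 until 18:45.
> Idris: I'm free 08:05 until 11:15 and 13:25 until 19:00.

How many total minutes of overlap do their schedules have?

200

Wei ∩ Priya: 08:50-12:15, 14:40-17:10.
Wei ∩ Priya ∩ Arjun: 09:00-12:15, 14:40-14:50, 15:00-17:10.
Wei ∩ Priya ∩ Arjun ∩ Rosa: 10:05-12:15, 14:40-14:50, 15:00-17:10.
Wei ∩ Priya ∩ Arjun ∩ Rosa ∩ Esperanza: 10:05-12:15, 14:40-14:50, 15:00-17:10.
Wei ∩ Priya ∩ Arjun ∩ Rosa ∩ Esperanza ∩ Kira: 10:15-11:25, 14:40-14:50, 15:00-17:10.
Wei ∩ Priya ∩ Arjun ∩ Rosa ∩ Esperanza ∩ Kira ∩ Idris: 10:15-11:15, 14:40-14:50, 15:00-17:10.
Summing the common windows: 60 + 10 + 130 = 200 minutes.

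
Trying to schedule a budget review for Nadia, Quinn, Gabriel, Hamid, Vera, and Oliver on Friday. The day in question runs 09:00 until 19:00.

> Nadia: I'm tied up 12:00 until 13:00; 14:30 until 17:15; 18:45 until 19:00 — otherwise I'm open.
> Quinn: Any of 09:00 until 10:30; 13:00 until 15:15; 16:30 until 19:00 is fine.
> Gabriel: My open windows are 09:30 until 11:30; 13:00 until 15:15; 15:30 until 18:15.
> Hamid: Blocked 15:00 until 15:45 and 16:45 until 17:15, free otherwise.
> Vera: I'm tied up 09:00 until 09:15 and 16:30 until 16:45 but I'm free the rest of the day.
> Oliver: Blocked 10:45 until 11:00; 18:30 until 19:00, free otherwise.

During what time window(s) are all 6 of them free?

09:30-10:30, 13:00-14:30, 17:15-18:15

Nadia free: 09:00-12:00, 13:00-14:30, 17:15-18:45 (invert busy blocks within the working day).
Quinn free: 09:00-10:30, 13:00-15:15, 16:30-19:00.
Gabriel free: 09:30-11:30, 13:00-15:15, 15:30-18:15.
Hamid free: 09:00-15:00, 15:45-16:45, 17:15-19:00 (invert busy blocks within the working day).
Vera free: 09:15-16:30, 16:45-19:00 (invert busy blocks within the working day).
Oliver free: 09:00-10:45, 11:00-18:30 (invert busy blocks within the working day).
Nadia ∩ Quinn: 09:00-10:30, 13:00-14:30, 17:15-18:45.
Nadia ∩ Quinn ∩ Gabriel: 09:30-10:30, 13:00-14:30, 17:15-18:15.
Nadia ∩ Quinn ∩ Gabriel ∩ Hamid: 09:30-10:30, 13:00-14:30, 17:15-18:15.
Nadia ∩ Quinn ∩ Gabriel ∩ Hamid ∩ Vera: 09:30-10:30, 13:00-14:30, 17:15-18:15.
Nadia ∩ Quinn ∩ Gabriel ∩ Hamid ∩ Vera ∩ Oliver: 09:30-10:30, 13:00-14:30, 17:15-18:15.
So the common availability across everyone is 09:30-10:30, 13:00-14:30, 17:15-18:15.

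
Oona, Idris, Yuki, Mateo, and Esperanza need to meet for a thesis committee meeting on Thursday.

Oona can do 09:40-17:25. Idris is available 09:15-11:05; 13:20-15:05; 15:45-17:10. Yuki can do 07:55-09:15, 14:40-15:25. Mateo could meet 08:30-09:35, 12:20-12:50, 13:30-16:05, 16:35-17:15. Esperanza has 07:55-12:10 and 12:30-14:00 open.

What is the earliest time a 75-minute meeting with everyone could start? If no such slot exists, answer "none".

none

Oona ∩ Idris: 09:40-11:05, 13:20-15:05, 15:45-17:10.
Oona ∩ Idris ∩ Yuki: 14:40-15:05.
Oona ∩ Idris ∩ Yuki ∩ Mateo: 14:40-15:05.
Oona ∩ Idris ∩ Yuki ∩ Mateo ∩ Esperanza: ∅.
There is no time when everyone is free.
No common window is at least 75 minutes long.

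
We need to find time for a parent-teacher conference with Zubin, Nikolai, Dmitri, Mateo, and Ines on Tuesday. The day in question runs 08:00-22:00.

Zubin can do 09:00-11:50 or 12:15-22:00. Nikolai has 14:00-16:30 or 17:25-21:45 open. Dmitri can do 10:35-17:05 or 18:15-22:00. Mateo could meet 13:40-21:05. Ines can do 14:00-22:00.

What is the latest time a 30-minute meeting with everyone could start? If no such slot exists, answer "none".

Zubin ∩ Nikolai: 14:00-16:30, 17:25-21:45.
Zubin ∩ Nikolai ∩ Dmitri: 14:00-16:30, 18:15-21:45.
Zubin ∩ Nikolai ∩ Dmitri ∩ Mateo: 14:00-16:30, 18:15-21:05.
Zubin ∩ Nikolai ∩ Dmitri ∩ Mateo ∩ Ines: 14:00-16:30, 18:15-21:05.
The last common window of at least 30 minutes is 18:15-21:05; a 30-minute meeting can start as late as 20:35 and still end by 21:05.

20:35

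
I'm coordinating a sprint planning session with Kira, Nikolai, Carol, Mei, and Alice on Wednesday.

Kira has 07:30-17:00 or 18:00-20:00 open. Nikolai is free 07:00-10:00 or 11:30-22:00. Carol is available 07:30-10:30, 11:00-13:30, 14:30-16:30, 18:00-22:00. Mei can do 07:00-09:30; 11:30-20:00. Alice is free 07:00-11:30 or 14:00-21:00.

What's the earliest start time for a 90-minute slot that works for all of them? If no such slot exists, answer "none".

07:30

Kira ∩ Nikolai: 07:30-10:00, 11:30-17:00, 18:00-20:00.
Kira ∩ Nikolai ∩ Carol: 07:30-10:00, 11:30-13:30, 14:30-16:30, 18:00-20:00.
Kira ∩ Nikolai ∩ Carol ∩ Mei: 07:30-09:30, 11:30-13:30, 14:30-16:30, 18:00-20:00.
Kira ∩ Nikolai ∩ Carol ∩ Mei ∩ Alice: 07:30-09:30, 14:30-16:30, 18:00-20:00.
The first common window of at least 90 minutes is 07:30-09:30, so the earliest start is 07:30.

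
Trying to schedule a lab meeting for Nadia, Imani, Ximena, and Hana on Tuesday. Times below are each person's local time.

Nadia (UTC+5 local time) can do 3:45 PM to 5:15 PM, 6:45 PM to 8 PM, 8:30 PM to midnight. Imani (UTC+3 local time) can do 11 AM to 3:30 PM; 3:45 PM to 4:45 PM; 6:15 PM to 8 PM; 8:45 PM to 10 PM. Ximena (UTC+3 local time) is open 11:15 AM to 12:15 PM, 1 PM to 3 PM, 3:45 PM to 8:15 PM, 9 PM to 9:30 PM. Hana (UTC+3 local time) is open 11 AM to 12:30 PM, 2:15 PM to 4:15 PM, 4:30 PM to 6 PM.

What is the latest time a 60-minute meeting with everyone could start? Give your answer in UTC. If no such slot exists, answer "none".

Nadia in UTC: 10:45-12:15, 13:45-15:00, 15:30-19:00 (subtract 5h to convert from UTC+5).
Imani in UTC: 08:00-12:30, 12:45-13:45, 15:15-17:00, 17:45-19:00 (subtract 3h to convert from UTC+3).
Ximena in UTC: 08:15-09:15, 10:00-12:00, 12:45-17:15, 18:00-18:30 (subtract 3h to convert from UTC+3).
Hana in UTC: 08:00-09:30, 11:15-13:15, 13:30-15:00 (subtract 3h to convert from UTC+3).
Nadia ∩ Imani: 10:45-12:15, 15:30-17:00, 17:45-19:00.
Nadia ∩ Imani ∩ Ximena: 10:45-12:00, 15:30-17:00, 18:00-18:30.
Nadia ∩ Imani ∩ Ximena ∩ Hana: 11:15-12:00.
No common window is at least 60 minutes long.

none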